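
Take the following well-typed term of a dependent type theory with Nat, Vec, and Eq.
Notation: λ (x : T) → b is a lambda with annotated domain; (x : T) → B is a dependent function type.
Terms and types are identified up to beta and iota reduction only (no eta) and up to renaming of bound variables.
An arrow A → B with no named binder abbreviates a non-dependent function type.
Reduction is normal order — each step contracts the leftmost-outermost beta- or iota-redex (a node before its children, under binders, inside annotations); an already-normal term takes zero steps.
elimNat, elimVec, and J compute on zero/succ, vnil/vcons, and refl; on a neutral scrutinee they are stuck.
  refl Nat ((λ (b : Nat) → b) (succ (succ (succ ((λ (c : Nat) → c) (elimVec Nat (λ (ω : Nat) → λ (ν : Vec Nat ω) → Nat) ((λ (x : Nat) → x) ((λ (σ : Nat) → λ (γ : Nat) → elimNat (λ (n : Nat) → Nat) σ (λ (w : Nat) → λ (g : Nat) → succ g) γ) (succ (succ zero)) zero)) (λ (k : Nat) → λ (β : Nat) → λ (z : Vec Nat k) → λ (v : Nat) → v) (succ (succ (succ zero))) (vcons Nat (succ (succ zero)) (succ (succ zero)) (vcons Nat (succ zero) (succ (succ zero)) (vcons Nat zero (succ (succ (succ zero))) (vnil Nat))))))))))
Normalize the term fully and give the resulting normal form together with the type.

normal form:
  refl Nat (succ (succ (succ (succ (succ zero)))))
the term's type:
  Eq Nat (succ (succ (succ (succ (succ zero))))) (succ (succ (succ (succ (succ zero)))))
observation: reduction starts at a beta-redex, and 22 normal-order steps reach the normal form.


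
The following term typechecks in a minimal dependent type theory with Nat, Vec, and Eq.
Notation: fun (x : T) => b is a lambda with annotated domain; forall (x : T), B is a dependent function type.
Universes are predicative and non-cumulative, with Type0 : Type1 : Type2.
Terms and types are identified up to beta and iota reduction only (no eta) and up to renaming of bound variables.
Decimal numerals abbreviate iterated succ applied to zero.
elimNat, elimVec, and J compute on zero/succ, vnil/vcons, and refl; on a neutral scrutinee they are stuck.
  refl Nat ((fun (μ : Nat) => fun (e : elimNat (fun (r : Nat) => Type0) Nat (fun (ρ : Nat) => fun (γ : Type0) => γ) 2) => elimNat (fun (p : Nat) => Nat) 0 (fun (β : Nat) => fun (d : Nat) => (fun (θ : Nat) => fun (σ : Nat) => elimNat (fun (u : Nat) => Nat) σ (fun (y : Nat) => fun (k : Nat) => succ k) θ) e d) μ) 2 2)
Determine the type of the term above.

the term's type:
  Eq Nat 4 4


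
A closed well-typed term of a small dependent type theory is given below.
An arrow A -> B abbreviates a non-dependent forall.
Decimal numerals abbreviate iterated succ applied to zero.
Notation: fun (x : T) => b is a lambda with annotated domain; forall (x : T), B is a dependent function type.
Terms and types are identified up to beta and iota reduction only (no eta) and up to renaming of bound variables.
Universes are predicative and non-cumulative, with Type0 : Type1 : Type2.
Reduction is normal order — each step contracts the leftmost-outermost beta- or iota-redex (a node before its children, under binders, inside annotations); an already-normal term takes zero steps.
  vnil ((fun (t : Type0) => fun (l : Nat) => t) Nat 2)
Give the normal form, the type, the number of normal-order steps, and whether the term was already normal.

resulting normal form:
  vnil Nat
inferred type:
  Vec Nat 0
normal-order step count: 2
started in normal form: no
first redex: a beta-redex


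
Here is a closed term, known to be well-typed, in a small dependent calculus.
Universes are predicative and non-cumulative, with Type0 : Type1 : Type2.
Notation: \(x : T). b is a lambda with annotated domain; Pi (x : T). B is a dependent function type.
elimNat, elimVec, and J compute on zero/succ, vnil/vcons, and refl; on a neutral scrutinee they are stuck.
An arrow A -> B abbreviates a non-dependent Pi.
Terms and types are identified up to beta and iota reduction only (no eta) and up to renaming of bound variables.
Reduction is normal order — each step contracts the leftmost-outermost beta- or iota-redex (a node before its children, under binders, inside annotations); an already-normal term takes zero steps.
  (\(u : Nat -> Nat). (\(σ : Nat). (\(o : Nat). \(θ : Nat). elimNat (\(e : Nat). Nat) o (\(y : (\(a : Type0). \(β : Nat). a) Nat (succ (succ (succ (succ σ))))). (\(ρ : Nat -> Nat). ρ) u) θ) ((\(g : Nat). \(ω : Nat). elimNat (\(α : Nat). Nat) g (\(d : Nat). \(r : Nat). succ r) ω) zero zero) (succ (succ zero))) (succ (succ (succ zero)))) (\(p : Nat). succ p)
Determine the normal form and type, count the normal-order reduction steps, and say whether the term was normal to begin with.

reduced normal form:
  succ (succ zero)
type:
  Nat
steps to reach normal form (normal order): 16
term was already normal: no
first redex: a beta-redex


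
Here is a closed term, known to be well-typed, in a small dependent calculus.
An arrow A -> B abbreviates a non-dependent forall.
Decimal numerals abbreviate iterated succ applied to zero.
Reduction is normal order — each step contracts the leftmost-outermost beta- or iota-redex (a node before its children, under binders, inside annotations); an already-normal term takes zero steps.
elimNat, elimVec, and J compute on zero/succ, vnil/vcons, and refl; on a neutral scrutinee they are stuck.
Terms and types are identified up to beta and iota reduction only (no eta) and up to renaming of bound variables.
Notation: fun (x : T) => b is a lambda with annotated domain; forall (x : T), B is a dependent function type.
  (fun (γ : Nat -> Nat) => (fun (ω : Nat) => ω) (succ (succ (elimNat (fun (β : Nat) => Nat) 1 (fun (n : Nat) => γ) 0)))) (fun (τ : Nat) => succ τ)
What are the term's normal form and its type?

reduced normal form:
  3
inferred type:
  Nat


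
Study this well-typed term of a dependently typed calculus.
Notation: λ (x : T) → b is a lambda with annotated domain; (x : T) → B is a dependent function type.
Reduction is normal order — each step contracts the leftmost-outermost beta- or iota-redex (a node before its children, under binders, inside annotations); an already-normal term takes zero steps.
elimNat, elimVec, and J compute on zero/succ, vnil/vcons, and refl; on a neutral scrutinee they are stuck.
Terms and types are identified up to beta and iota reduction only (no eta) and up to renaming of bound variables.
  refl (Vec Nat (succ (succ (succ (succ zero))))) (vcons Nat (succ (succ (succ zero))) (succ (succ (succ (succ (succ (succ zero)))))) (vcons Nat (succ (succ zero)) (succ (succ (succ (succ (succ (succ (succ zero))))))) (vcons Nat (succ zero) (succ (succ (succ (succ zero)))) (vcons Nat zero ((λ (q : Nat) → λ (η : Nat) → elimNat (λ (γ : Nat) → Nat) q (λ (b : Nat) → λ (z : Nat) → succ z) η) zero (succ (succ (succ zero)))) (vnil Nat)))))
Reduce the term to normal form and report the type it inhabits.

resulting normal form:
  refl (Vec Nat (succ (succ (succ (succ zero))))) (vcons Nat (succ (succ (succ zero))) (succ (succ (succ (succ (succ (succ zero)))))) (vcons Nat (succ (succ zero)) (succ (succ (succ (succ (succ (succ (succ zero))))))) (vcons Nat (succ zero) (succ (succ (succ (succ zero)))) (vcons Nat zero (succ (succ (succ zero))) (vnil Nat)))))
type:
  Eq (Vec Nat (succ (succ (succ (succ zero))))) (vcons Nat (succ (succ (succ zero))) (succ (succ (succ (succ (succ (succ zero)))))) (vcons Nat (succ (succ zero)) (succ (succ (succ (succ (succ (succ (succ zero))))))) (vcons Nat (succ zero) (succ (succ (succ (succ zero)))) (vcons Nat zero (succ (succ (succ zero))) (vnil Nat))))) (vcons Nat (succ (succ (succ zero))) (succ (succ (succ (succ (succ (succ zero)))))) (vcons Nat (succ (succ zero)) (succ (succ (succ (succ (succ (succ (succ zero))))))) (vcons Nat (succ zero) (succ (succ (succ (succ zero)))) (vcons Nat zero (succ (succ (succ zero))) (vnil Nat)))))


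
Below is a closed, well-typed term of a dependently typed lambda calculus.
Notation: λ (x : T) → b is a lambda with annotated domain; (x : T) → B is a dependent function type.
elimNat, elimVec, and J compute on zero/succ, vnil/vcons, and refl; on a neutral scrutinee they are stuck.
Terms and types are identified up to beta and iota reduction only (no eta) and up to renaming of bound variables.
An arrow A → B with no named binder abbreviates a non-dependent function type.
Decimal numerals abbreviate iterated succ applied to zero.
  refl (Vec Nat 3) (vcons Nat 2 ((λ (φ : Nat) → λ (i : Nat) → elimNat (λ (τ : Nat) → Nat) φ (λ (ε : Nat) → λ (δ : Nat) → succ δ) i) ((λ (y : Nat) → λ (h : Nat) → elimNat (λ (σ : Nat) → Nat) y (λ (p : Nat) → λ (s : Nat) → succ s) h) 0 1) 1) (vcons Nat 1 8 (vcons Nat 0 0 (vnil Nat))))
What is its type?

inferred type:
  Eq (Vec Nat 3) (vcons Nat 2 2 (vcons Nat 1 8 (vcons Nat 0 0 (vnil Nat)))) (vcons Nat 2 2 (vcons Nat 1 8 (vcons Nat 0 0 (vnil Nat))))


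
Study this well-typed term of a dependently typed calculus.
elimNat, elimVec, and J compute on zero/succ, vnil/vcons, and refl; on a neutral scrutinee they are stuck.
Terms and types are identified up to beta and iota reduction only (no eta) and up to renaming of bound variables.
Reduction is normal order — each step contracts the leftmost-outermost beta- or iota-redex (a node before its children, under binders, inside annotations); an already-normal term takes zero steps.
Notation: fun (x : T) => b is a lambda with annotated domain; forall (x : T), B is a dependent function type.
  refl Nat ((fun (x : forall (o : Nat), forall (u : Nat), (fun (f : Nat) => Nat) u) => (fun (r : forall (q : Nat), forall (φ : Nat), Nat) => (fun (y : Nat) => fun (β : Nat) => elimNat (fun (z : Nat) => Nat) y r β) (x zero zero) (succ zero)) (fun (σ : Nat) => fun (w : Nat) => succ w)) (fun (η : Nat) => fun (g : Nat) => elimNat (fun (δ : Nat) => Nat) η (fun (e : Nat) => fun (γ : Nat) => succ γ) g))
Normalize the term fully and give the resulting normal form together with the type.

normal form:
  refl Nat (succ zero)
inferred type:
  Eq Nat (succ zero) (succ zero)
observation: 11 normal-order steps normalize the term, beginning with a beta-redex.


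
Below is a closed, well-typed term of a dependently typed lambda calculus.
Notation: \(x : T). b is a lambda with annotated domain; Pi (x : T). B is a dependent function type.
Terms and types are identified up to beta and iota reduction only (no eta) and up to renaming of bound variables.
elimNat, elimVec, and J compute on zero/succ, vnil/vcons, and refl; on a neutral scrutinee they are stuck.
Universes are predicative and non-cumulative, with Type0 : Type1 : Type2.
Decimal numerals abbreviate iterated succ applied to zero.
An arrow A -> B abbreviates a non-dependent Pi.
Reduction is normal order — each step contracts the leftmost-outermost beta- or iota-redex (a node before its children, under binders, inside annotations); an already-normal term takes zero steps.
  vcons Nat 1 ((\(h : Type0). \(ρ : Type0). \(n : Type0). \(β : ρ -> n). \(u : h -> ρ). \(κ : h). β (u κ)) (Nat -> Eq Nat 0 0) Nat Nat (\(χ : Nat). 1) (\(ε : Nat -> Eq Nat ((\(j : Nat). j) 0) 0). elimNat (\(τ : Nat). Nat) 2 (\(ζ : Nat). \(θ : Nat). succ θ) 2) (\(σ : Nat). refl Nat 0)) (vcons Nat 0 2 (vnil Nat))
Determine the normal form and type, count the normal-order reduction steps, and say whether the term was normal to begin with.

resulting normal form:
  vcons Nat 1 1 (vcons Nat 0 2 (vnil Nat))
the term's type:
  Vec Nat 2
steps to reach normal form (normal order): 7
started in normal form: no
first redex: a beta-redex


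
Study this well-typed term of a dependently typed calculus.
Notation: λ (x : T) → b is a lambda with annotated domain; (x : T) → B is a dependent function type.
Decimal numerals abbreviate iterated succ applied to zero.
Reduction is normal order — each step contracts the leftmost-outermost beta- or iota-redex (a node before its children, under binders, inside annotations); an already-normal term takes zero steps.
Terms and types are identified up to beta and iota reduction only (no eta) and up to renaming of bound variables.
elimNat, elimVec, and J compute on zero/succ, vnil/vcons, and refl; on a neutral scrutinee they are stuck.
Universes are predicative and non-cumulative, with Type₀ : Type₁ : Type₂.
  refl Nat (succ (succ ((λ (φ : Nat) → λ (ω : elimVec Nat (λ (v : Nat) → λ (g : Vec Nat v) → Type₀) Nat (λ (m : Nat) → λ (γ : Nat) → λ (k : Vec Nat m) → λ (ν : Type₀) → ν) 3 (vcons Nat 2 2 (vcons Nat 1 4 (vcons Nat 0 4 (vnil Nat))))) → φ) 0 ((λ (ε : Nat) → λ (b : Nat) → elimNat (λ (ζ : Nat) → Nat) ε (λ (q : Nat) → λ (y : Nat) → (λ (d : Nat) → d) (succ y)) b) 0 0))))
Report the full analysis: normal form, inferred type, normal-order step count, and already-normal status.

normal form:
  refl Nat 2
the term's type:
  Eq Nat 2 2
reduction steps (normal order): 2
started in normal form: no
first redex: a beta-redex


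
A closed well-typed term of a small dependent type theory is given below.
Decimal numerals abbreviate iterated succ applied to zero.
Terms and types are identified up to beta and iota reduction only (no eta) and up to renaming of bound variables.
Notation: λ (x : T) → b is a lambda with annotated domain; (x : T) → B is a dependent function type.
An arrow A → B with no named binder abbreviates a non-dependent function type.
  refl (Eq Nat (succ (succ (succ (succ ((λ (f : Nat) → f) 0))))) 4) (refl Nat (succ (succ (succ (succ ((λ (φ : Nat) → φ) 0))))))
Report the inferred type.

inferred type:
  Eq (Eq Nat 4 4) (refl Nat 4) (refl Nat 4)


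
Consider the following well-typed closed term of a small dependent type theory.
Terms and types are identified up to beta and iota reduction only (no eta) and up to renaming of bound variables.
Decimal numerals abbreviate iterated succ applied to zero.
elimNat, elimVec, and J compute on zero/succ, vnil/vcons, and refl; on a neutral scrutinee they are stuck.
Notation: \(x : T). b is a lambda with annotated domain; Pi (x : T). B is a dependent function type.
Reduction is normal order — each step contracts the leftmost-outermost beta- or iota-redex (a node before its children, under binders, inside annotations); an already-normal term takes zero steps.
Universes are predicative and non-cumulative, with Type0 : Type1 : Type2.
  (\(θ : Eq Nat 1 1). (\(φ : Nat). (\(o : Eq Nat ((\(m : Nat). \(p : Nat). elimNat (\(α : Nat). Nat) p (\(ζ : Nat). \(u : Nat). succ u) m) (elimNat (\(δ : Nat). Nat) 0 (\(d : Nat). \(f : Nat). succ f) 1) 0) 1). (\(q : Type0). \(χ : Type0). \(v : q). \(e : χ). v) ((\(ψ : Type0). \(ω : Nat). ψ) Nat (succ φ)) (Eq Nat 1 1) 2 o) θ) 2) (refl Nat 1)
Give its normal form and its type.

resulting normal form:
  2
type:
  Nat


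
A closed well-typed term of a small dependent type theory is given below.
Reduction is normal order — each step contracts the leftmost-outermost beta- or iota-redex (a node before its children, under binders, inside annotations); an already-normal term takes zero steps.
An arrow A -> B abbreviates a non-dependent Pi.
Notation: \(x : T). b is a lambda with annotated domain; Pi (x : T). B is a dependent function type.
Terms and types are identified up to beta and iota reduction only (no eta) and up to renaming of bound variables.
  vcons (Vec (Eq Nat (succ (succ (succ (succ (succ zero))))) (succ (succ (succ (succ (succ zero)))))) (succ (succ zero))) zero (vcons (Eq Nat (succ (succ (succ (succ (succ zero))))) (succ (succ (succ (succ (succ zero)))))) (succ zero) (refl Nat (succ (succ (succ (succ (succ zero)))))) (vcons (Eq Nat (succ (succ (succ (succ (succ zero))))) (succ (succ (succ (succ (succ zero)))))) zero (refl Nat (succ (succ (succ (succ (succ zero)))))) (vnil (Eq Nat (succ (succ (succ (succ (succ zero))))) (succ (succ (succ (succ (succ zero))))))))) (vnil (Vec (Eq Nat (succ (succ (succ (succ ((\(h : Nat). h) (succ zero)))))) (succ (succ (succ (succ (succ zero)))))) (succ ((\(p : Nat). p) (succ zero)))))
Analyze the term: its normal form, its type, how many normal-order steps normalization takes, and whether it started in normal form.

resulting normal form:
  vcons (Vec (Eq Nat (succ (succ (succ (succ (succ zero))))) (succ (succ (succ (succ (succ zero)))))) (succ (succ zero))) zero (vcons (Eq Nat (succ (succ (succ (succ (succ zero))))) (succ (succ (succ (succ (succ zero)))))) (succ zero) (refl Nat (succ (succ (succ (succ (succ zero)))))) (vcons (Eq Nat (succ (succ (succ (succ (succ zero))))) (succ (succ (succ (succ (succ zero)))))) zero (refl Nat (succ (succ (succ (succ (succ zero)))))) (vnil (Eq Nat (succ (succ (succ (succ (succ zero))))) (succ (succ (succ (succ (succ zero))))))))) (vnil (Vec (Eq Nat (succ (succ (succ (succ (succ zero))))) (succ (succ (succ (succ (succ zero)))))) (succ (succ zero))))
inferred type:
  Vec (Vec (Eq Nat (succ (succ (succ (succ (succ zero))))) (succ (succ (succ (succ (succ zero)))))) (succ (succ zero))) (succ zero)
normal-order step count: 2
term was already normal: no
first contracted redex: a beta-redex


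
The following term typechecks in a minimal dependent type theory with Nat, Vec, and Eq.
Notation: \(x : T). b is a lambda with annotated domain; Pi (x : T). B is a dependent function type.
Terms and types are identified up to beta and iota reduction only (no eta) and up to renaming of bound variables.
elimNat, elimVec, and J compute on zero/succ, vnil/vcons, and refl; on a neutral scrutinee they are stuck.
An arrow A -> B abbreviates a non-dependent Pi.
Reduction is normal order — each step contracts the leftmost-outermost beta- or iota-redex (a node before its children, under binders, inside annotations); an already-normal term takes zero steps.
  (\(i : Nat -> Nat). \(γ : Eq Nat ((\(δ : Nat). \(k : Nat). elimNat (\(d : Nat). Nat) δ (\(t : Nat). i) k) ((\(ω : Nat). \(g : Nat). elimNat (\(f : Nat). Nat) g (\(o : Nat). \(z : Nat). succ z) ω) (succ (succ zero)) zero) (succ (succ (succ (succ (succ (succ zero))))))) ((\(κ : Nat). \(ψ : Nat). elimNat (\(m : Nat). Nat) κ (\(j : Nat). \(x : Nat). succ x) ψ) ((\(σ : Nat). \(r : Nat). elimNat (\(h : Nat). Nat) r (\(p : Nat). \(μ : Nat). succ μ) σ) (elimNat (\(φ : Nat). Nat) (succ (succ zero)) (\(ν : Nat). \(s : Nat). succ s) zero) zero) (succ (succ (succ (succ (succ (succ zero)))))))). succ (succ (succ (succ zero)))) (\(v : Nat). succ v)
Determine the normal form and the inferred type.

resulting normal form:
  \(i : Eq Nat (succ (succ (succ (succ (succ (succ (succ (succ zero)))))))) (succ (succ (succ (succ (succ (succ (succ (succ zero))))))))). succ (succ (succ (succ zero)))
the term's type:
  Eq Nat (succ (succ (succ (succ (succ (succ (succ (succ zero)))))))) (succ (succ (succ (succ (succ (succ (succ (succ zero)))))))) -> Nat


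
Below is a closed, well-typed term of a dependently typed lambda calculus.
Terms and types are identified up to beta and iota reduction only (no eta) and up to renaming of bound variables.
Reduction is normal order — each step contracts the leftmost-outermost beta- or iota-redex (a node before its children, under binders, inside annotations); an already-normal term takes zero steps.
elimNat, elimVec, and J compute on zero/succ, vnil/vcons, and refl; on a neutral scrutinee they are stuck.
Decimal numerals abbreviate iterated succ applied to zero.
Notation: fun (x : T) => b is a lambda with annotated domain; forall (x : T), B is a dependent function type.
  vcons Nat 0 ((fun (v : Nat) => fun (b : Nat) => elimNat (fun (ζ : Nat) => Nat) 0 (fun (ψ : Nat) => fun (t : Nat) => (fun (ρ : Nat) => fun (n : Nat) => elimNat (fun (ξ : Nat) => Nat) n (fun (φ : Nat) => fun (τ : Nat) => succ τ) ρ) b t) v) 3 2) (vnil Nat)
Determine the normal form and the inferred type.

reduced normal form:
  vcons Nat 0 6 (vnil Nat)
type:
  Vec Nat 1
observation: the leftmost-outermost redex is a beta-redex, and normalization takes 39 steps.


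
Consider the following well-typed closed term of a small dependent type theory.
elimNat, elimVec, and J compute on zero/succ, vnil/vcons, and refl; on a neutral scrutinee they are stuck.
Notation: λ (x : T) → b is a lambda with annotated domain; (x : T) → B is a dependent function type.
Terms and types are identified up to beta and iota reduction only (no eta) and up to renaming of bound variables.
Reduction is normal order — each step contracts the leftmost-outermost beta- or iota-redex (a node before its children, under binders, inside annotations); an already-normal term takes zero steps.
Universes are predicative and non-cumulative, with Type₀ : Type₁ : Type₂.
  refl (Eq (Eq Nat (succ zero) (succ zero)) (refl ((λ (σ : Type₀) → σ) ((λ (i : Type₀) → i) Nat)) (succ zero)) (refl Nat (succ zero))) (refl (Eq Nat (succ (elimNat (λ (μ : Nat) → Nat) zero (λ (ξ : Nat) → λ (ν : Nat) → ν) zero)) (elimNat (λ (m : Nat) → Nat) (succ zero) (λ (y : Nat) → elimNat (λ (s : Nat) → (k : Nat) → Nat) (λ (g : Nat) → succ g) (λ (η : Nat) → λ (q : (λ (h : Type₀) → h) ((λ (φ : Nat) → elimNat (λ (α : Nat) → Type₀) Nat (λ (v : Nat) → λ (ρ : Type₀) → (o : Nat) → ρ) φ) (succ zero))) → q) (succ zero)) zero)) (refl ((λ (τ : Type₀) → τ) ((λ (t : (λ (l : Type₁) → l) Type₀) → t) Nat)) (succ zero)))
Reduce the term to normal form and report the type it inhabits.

reduced normal form:
  refl (Eq (Eq Nat (succ zero) (succ zero)) (refl Nat (succ zero)) (refl Nat (succ zero))) (refl (Eq Nat (succ zero) (succ zero)) (refl Nat (succ zero)))
inferred type:
  Eq (Eq (Eq Nat (succ zero) (succ zero)) (refl Nat (succ zero)) (refl Nat (succ zero))) (refl (Eq Nat (succ zero) (succ zero)) (refl Nat (succ zero))) (refl (Eq Nat (succ zero) (succ zero)) (refl Nat (succ zero)))


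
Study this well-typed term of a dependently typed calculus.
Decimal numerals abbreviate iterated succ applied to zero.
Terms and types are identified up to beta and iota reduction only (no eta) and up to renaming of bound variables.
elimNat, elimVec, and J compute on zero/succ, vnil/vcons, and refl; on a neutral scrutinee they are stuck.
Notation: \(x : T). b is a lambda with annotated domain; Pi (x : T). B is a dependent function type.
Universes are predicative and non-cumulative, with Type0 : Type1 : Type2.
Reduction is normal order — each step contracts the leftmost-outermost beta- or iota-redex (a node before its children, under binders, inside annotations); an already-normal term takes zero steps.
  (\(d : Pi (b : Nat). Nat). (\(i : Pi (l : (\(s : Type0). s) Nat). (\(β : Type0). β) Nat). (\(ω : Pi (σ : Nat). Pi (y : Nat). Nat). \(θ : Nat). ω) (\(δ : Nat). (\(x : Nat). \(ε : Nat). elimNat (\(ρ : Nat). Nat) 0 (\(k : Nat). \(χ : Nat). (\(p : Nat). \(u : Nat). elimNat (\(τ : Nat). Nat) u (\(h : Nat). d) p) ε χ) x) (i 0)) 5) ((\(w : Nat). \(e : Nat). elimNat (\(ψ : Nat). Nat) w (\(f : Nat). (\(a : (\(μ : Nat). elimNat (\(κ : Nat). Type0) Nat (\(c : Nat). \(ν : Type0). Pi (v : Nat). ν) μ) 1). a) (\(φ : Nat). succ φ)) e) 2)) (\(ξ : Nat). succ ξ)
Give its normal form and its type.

reduced normal form:
  \(d : Nat). \(b : Nat). elimNat (\(i : Nat). Nat) (elimNat (\(l : Nat). Nat) 0 (\(s : Nat). \(β : Nat). succ β) b) (\(ω : Nat). \(σ : Nat). succ σ) b
the term's type:
  Pi (d : Nat). Pi (b : Nat). Nat


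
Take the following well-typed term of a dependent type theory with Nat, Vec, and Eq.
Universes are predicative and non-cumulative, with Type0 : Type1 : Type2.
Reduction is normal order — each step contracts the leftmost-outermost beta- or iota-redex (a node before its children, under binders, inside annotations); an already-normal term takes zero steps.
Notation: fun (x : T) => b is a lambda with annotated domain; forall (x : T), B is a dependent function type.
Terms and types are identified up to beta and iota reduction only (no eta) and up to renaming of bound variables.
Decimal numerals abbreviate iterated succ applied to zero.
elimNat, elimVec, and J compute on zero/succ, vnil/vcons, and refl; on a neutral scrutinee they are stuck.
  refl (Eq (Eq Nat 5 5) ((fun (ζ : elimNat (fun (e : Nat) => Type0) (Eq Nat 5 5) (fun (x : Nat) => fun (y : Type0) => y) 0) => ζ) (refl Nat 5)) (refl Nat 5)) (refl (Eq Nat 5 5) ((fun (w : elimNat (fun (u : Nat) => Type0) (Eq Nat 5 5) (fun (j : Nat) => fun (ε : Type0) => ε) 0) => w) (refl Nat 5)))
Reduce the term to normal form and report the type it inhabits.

reduced normal form:
  refl (Eq (Eq Nat 5 5) (refl Nat 5) (refl Nat 5)) (refl (Eq Nat 5 5) (refl Nat 5))
the term's type:
  Eq (Eq (Eq Nat 5 5) (refl Nat 5) (refl Nat 5)) (refl (Eq Nat 5 5) (refl Nat 5)) (refl (Eq Nat 5 5) (refl Nat 5))
observation: the first redex contracted is a beta-redex; the normal form is reached in 2 normal-order steps.


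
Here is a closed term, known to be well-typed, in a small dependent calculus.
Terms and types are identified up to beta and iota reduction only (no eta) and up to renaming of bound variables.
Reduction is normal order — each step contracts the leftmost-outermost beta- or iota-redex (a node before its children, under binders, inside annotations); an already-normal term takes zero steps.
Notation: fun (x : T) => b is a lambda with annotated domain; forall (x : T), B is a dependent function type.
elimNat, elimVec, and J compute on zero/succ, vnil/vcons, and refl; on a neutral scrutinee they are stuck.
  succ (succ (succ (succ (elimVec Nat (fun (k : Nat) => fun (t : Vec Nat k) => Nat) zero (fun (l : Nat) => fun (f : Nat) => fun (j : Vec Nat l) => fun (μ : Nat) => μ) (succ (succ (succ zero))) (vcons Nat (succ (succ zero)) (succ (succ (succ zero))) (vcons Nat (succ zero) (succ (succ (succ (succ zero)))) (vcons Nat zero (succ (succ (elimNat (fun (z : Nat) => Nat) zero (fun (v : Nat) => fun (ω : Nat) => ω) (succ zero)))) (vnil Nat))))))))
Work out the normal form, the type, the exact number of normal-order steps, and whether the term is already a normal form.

resulting normal form:
  succ (succ (succ (succ zero)))
inferred type:
  Nat
steps to reach normal form (normal order): 16
started in normal form: no
first contracted redex: an elimVec iota-redex


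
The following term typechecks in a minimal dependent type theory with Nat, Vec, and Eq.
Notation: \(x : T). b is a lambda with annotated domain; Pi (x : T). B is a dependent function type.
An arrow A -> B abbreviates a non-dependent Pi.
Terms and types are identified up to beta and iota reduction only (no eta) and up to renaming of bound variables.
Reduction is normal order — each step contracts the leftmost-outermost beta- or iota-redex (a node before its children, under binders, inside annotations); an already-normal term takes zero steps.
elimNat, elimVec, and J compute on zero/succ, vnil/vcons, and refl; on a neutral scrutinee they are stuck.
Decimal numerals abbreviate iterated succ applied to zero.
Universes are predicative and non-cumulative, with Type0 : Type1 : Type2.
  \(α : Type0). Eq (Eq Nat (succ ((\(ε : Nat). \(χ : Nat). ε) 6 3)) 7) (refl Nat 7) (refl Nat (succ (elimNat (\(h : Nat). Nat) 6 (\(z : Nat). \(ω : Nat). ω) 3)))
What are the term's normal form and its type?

reduced normal form:
  \(α : Type0). Eq (Eq Nat 7 7) (refl Nat 7) (refl Nat 7)
inferred type:
  Type0 -> Type0
observation: the leftmost-outermost redex is a beta-redex, and normalization takes 12 steps.


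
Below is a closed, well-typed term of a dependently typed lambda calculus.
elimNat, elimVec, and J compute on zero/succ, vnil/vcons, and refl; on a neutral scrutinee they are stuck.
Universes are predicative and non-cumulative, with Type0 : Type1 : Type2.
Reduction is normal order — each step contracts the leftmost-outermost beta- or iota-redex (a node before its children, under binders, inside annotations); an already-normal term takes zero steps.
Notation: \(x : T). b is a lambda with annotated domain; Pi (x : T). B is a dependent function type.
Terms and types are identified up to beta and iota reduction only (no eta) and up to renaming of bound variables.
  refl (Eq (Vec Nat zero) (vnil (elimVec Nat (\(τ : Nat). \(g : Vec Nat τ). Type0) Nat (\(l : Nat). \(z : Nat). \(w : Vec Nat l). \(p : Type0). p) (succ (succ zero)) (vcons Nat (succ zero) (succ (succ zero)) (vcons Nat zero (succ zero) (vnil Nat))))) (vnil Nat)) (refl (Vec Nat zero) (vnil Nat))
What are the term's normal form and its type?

normal form:
  refl (Eq (Vec Nat zero) (vnil Nat) (vnil Nat)) (refl (Vec Nat zero) (vnil Nat))
inferred type:
  Eq (Eq (Vec Nat zero) (vnil Nat) (vnil Nat)) (refl (Vec Nat zero) (vnil Nat)) (refl (Vec Nat zero) (vnil Nat))
observation: 11 normal-order steps separate the term from its normal form.


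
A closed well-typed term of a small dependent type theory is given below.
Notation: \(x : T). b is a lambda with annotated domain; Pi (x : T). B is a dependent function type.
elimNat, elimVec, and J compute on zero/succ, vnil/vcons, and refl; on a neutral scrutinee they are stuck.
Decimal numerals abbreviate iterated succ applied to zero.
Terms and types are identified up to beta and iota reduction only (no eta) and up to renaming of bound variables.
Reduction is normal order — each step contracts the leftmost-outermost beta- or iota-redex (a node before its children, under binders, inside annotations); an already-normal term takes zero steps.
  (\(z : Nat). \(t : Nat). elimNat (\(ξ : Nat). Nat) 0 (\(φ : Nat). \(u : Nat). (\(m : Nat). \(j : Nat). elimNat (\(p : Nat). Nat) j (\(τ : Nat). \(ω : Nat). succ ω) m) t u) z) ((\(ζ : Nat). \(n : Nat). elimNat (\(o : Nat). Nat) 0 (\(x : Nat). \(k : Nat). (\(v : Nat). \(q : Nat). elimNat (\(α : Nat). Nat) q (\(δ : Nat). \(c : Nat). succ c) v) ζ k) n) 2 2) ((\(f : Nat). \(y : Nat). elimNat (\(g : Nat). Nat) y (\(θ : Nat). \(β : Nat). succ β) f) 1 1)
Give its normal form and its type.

resulting normal form:
  8
type:
  Nat
observation: the first redex contracted is a beta-redex; the normal form is reached in 57 normal-order steps.


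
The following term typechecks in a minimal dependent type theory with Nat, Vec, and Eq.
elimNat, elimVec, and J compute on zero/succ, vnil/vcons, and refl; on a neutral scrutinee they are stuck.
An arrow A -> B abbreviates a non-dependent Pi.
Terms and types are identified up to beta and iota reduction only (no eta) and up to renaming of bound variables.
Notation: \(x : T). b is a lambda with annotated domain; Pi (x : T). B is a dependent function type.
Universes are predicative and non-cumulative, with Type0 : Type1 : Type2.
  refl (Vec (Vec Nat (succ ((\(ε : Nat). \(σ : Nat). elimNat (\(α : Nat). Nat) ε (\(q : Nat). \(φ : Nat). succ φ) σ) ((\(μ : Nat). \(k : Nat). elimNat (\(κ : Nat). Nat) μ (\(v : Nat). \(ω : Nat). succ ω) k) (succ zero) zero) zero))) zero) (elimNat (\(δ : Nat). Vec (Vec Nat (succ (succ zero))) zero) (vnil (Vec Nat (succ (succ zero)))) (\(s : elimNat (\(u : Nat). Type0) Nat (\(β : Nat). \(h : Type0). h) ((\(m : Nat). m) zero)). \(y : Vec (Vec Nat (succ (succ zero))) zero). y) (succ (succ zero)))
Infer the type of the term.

type:
  Eq (Vec (Vec Nat (succ (succ zero))) zero) (vnil (Vec Nat (succ (succ zero)))) (vnil (Vec Nat (succ (succ zero))))


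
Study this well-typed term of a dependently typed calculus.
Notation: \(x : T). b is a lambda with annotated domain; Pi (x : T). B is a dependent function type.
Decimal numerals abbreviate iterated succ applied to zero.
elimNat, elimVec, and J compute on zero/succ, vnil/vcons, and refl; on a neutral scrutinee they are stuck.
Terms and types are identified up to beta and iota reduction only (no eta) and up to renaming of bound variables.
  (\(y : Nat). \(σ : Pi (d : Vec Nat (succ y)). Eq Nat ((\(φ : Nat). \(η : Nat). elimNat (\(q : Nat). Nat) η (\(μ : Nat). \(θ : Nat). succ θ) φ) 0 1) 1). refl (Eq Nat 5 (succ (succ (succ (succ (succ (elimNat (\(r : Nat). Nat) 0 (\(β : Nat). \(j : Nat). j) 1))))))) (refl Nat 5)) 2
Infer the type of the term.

type:
  Pi (y : Pi (σ : Vec Nat 3). Eq Nat 1 1). Eq (Eq Nat 5 5) (refl Nat 5) (refl Nat 5)


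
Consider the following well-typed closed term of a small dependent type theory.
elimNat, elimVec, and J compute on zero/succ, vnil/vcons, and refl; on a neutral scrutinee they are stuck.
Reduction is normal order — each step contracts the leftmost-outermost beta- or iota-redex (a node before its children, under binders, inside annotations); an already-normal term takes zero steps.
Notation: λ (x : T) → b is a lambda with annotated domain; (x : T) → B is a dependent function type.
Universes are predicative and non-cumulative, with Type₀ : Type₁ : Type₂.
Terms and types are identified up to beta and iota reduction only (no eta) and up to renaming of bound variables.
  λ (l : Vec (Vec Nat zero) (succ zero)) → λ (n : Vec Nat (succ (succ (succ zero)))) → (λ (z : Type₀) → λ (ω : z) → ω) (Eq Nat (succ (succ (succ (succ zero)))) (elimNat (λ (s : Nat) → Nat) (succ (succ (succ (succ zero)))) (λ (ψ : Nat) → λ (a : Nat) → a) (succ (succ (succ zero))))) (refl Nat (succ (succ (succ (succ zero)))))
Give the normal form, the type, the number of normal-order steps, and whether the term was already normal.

reduced normal form:
  λ (l : Vec (Vec Nat zero) (succ zero)) → λ (n : Vec Nat (succ (succ (succ zero)))) → refl Nat (succ (succ (succ (succ zero))))
the term's type:
  (l : Vec (Vec Nat zero) (succ zero)) → (n : Vec Nat (succ (succ (succ zero)))) → Eq Nat (succ (succ (succ (succ zero)))) (succ (succ (succ (succ zero))))
normal-order step count: 2
already normal: no
first redex: a beta-redex


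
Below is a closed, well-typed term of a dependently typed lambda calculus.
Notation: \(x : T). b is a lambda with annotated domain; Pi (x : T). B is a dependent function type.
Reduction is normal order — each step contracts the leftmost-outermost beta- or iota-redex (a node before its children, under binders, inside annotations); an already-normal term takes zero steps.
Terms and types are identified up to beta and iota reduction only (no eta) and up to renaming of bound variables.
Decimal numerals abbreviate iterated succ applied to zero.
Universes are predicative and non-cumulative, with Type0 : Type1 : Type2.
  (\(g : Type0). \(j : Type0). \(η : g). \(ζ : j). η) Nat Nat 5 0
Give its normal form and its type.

reduced normal form:
  5
the term's type:
  Nat


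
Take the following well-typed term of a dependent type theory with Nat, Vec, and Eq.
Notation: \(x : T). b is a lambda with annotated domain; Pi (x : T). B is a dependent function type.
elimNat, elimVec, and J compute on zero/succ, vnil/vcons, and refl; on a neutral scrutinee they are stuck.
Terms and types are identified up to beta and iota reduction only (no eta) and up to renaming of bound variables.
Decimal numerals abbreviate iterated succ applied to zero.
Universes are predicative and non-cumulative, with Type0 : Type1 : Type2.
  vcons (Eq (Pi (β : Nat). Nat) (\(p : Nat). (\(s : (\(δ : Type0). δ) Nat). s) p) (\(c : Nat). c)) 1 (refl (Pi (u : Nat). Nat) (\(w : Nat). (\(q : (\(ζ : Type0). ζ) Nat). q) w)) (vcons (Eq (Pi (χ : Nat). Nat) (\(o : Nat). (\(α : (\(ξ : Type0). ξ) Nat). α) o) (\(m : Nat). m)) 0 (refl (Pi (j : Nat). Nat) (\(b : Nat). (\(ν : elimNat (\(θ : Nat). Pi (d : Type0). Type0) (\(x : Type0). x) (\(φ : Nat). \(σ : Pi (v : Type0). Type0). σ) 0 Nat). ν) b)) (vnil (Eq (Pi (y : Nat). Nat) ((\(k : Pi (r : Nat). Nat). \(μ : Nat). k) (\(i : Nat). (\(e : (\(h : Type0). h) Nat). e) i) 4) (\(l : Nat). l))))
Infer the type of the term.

inferred type:
  Vec (Eq (Pi (β : Nat). Nat) (\(p : Nat). p) (\(s : Nat). s)) 2


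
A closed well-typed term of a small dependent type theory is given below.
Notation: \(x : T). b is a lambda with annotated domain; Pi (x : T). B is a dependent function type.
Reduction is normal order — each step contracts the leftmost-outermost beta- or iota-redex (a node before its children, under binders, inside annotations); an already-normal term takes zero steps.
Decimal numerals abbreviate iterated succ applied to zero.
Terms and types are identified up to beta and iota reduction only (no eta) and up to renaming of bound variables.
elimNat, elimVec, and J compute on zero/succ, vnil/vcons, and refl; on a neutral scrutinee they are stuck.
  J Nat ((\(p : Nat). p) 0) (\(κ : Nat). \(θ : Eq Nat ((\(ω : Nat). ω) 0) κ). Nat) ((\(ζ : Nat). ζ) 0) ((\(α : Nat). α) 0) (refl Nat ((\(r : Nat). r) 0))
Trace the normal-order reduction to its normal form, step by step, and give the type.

normal-order reduction sequence:
  J Nat ((\(p : Nat). p) 0) (\(κ : Nat). \(θ : Eq Nat ((\(ω : Nat). ω) 0) κ). Nat) ((\(ζ : Nat). ζ) 0) ((\(α : Nat). α) 0) (refl Nat ((\(r : Nat). r) 0))
  ~> (\(p : Nat). p) 0
  ~> 0
inferred type:
  Nat


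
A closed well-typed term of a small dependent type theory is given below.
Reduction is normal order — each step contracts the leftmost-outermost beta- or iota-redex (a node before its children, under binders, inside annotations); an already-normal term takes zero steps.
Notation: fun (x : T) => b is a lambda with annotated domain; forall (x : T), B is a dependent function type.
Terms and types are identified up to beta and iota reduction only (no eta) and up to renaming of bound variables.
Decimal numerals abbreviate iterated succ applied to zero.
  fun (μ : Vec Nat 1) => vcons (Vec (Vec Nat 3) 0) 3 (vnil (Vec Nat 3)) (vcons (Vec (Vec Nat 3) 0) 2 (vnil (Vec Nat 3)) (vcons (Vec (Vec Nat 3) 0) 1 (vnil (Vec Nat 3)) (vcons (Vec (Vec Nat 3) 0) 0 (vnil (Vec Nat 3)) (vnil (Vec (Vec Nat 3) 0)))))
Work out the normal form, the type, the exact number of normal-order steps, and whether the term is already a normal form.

reduced normal form:
  fun (μ : Vec Nat 1) => vcons (Vec (Vec Nat 3) 0) 3 (vnil (Vec Nat 3)) (vcons (Vec (Vec Nat 3) 0) 2 (vnil (Vec Nat 3)) (vcons (Vec (Vec Nat 3) 0) 1 (vnil (Vec Nat 3)) (vcons (Vec (Vec Nat 3) 0) 0 (vnil (Vec Nat 3)) (vnil (Vec (Vec Nat 3) 0)))))
inferred type:
  forall (μ : Vec Nat 1), Vec (Vec (Vec Nat 3) 0) 4
normal-order step count: 0
term was already normal: yes


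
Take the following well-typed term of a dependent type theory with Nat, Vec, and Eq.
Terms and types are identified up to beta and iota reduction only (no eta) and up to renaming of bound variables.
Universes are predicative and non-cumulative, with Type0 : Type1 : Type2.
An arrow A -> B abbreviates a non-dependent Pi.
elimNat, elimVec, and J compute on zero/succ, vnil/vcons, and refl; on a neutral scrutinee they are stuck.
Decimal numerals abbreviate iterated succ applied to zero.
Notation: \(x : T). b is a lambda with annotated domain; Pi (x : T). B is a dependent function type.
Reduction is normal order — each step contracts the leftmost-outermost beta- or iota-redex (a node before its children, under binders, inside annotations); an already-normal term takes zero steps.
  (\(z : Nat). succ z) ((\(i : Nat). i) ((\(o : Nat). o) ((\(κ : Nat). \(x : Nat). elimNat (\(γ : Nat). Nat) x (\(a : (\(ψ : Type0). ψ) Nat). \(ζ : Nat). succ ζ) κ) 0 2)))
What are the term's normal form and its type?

reduced normal form:
  3
the term's type:
  Nat
observation: 6 normal-order steps separate the term from its normal form.


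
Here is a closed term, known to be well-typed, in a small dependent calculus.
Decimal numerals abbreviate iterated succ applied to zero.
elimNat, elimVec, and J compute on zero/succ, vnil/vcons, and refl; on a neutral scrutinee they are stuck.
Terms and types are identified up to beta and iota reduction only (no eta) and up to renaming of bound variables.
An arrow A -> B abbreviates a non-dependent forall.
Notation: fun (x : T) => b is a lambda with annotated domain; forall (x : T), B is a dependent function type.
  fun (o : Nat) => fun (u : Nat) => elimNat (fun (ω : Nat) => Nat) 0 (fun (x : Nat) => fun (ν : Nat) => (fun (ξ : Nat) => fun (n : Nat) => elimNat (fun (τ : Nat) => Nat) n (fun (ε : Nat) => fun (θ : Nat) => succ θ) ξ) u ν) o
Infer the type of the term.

type:
  Nat -> Nat -> Nat


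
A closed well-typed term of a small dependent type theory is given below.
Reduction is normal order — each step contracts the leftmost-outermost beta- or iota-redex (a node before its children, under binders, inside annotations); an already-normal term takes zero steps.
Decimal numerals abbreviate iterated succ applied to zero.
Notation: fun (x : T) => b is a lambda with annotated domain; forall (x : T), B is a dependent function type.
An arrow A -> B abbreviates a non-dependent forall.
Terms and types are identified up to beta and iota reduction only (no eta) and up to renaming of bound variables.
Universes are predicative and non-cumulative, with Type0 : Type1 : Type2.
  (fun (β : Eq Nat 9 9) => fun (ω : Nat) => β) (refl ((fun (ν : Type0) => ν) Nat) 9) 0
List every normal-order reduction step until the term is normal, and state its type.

reduction (normal order):
  (fun (β : Eq Nat 9 9) => fun (ω : Nat) => β) (refl ((fun (ν : Type0) => ν) Nat) 9) 0
  ~> (fun (β : Nat) => refl ((fun (ω : Type0) => ω) Nat) 9) 0
  ~> refl ((fun (β : Type0) => β) Nat) 9
  ~> refl Nat 9
inferred type:
  Eq Nat 9 9
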